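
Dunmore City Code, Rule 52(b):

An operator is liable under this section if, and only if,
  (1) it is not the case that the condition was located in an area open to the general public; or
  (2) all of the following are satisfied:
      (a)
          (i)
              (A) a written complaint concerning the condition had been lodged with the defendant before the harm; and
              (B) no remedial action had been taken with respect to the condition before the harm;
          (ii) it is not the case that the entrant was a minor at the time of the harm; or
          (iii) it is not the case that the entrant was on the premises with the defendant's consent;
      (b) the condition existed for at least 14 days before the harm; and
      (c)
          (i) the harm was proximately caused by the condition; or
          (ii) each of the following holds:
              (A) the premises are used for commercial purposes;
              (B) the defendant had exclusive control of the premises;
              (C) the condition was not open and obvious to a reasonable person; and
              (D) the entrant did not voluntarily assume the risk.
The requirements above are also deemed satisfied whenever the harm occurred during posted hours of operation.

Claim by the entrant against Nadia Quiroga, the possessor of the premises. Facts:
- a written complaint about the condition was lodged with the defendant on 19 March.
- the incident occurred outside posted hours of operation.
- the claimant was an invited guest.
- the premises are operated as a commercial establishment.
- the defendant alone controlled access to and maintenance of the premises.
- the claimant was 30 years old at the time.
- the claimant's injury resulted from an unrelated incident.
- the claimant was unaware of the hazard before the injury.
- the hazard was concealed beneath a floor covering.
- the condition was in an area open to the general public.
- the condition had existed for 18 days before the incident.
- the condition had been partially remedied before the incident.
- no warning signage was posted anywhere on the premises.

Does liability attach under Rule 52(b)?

(1) not (public area) — fails.
(A) complaint lodged — met.
(B) no remedial action — not met.
So (i) is not satisfied (T AND F).
(ii) not (entrant a minor) — holds.
(iii) not (consent to enter) — fails.
(a) = F OR T OR F = true.
(b) condition ≥14 days old — met.
(i) proximate cause — fails.
(A) commercial use — met.
(B) exclusive control — satisfied.
(C) not open/obvious — holds.
(D) no assumed risk — holds.
(ii) = T AND T AND T AND T = true.
So (c) is satisfied (F OR T).
So (2) is satisfied (T AND T AND T).
Overall: F OR T → true.
Exception (during posted hours) — not satisfied.
Result: main true OR exception false → true.

Yes — liable.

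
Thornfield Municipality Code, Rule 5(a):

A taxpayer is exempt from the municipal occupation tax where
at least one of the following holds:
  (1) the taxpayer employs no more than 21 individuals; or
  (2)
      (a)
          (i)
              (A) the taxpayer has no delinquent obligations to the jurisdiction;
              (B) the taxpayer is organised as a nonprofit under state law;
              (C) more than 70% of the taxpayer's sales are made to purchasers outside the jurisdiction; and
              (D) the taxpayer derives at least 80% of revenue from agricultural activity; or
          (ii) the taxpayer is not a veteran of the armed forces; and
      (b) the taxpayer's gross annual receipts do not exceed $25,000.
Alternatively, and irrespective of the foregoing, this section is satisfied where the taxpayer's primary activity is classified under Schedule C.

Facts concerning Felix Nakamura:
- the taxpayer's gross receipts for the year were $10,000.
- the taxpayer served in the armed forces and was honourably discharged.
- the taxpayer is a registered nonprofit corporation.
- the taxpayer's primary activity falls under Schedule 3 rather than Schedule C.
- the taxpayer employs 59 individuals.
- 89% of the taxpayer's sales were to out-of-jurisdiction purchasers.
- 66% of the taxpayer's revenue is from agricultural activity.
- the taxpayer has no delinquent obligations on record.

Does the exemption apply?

(1) ≤ 21 employees — not satisfied.
(A) no delinquency — satisfied.
(B) nonprofit — holds.
(C) >70% out-of-jur. sales — met.
(D) ≥80% agricultural — not satisfied.
(i) = T AND T AND T AND F = false.
(ii) not (veteran) — fails.
(a) = F OR F = false.
(b) receipts ≤ $25,000 — met.
So (2) is not satisfied (F AND T).
Overall: F OR F → false.
Exception (Schedule C activity) — not satisfied.
Result: main false OR exception false → false.

No — not exempt.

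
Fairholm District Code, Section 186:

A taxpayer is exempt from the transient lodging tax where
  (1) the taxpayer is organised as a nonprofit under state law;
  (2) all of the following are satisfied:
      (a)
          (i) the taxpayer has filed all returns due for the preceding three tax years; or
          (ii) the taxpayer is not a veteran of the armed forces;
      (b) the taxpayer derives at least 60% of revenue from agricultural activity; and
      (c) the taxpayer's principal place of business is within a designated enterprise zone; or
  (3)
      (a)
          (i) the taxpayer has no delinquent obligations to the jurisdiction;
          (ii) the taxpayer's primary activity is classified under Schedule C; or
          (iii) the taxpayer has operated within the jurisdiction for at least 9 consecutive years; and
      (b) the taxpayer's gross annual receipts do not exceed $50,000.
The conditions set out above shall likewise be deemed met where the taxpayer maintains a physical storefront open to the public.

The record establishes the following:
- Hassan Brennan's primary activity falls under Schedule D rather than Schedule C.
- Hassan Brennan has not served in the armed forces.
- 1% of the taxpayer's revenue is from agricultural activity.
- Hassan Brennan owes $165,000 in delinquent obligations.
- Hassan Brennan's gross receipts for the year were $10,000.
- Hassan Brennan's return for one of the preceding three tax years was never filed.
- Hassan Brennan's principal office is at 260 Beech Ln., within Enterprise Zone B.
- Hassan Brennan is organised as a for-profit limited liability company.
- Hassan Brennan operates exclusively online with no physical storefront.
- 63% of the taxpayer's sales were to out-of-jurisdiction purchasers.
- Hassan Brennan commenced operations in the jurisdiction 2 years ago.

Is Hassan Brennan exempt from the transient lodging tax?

No — not exempt.

(1) nonprofit — fails.
(i) returns current — not satisfied.
(ii) not (veteran) — holds.
(a) = F OR T = true.
(b) ≥60% agricultural — not met.
(c) in enterprise zone — satisfied.
(2) = T AND F AND T = false.
(i) no delinquency — fails.
(ii) Schedule C activity — fails.
(iii) ≥ 9 yrs in jurisdiction — fails.
So (a) is not satisfied (F OR F OR F).
(b) receipts ≤ $50,000 — satisfied.
(3): F AND T → false.
Overall = F OR F OR F = false.
Exception (has storefront) — not satisfied.
Result: main false OR exception false → false.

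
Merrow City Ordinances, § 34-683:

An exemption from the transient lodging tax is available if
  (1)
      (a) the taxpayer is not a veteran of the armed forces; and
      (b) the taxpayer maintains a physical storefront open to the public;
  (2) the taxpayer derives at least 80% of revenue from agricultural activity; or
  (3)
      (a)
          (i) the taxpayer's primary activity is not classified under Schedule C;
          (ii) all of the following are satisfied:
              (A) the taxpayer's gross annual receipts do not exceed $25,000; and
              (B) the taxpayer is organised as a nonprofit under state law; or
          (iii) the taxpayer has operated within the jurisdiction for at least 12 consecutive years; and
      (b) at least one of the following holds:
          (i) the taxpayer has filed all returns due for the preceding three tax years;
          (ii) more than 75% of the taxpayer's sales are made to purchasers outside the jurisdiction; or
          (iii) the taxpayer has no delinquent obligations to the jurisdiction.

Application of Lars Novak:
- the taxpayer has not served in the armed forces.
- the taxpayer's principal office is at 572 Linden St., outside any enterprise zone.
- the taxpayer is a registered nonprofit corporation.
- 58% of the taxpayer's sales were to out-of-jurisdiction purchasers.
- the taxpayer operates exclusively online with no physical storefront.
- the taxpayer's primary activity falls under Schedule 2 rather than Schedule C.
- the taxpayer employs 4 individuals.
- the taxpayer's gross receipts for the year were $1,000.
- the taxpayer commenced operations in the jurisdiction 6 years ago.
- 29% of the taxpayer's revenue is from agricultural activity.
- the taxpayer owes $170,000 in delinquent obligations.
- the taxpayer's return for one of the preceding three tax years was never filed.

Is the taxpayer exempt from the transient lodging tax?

No — not exempt.

(a) not (veteran) — satisfied.
(b) has storefront — not satisfied.
So (1) is not satisfied (T AND F).
(2) ≥80% agricultural — fails.
(i) not (Schedule C activity) — holds.
(A) receipts ≤ $25,000 — satisfied.
(B) nonprofit — holds.
(ii) = T AND T = true.
(iii) ≥ 12 yrs in jurisdiction — not satisfied.
(a): T OR T OR F → true.
(i) returns current — fails.
(ii) >75% out-of-jur. sales — not met.
(iii) no delinquency — not satisfied.
(b) = F OR F OR F = false.
(3) = T AND F = false.
Overall: F OR F OR F → false.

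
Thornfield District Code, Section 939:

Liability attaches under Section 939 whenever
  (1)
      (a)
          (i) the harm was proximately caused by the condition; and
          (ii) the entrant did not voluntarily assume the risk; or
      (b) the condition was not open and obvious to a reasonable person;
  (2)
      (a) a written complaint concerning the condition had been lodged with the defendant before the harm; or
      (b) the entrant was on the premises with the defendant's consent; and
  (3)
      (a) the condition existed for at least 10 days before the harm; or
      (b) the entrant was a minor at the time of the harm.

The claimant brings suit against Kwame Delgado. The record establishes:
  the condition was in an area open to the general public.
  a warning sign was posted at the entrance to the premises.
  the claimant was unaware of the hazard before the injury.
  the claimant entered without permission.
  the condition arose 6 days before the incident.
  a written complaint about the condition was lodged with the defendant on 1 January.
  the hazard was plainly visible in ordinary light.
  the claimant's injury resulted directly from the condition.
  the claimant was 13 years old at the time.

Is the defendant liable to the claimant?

(i) proximate cause — satisfied.
(ii) no assumed risk — satisfied.
(a) = T AND T = true.
(b) not open/obvious — not met.
(1): T OR F → true.
(a) complaint lodged — holds.
(b) consent to enter — fails.
(2): T OR F → true.
(a) condition ≥10 days old — not satisfied.
(b) entrant a minor — holds.
(3) = F OR T = true.
Overall = T AND T AND T = true.

Yes — liable.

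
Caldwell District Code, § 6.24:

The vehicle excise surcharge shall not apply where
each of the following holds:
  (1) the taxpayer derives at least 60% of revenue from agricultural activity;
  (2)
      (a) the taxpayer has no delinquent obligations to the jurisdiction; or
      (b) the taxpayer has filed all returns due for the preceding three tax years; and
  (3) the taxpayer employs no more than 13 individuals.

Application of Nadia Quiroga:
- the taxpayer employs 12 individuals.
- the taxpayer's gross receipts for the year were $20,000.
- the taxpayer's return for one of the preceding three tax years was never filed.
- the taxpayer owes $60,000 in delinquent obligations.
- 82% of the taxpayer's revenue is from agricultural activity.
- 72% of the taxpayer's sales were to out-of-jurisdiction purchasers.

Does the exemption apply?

No — not exempt.

(1) ≥60% agricultural — holds.
(a) no delinquency — not satisfied.
(b) returns current — not satisfied.
(2) = F OR F = false.
(3) ≤ 13 employees — satisfied.
Overall = T AND F AND T = false.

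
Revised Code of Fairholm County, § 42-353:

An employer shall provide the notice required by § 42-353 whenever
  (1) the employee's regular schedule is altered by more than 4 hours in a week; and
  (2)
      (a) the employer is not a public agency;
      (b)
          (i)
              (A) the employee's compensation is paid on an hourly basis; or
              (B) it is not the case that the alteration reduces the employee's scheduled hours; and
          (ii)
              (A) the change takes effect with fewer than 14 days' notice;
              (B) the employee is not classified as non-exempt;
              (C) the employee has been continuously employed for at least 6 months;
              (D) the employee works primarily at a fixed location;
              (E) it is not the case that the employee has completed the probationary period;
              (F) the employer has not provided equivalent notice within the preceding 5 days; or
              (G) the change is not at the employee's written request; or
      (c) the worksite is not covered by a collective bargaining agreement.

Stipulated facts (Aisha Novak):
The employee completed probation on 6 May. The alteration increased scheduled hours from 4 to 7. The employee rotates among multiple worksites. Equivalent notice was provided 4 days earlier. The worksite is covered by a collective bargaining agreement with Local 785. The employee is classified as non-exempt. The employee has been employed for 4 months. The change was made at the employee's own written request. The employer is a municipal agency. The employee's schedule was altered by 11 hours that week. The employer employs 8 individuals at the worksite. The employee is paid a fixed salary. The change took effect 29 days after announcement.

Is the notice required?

(1) schedule shift > 4h — satisfied.
(a) not (public agency) — not met.
(A) hourly-paid — fails.
(B) not (hours reduced) — holds.
So (i) is satisfied (F OR T).
(A) < 14 days' notice — not met.
(B) not (non-exempt) — not satisfied.
(C) tenure ≥ 6 mo. — fails.
(D) fixed location — fails.
(E) not (past probation) — fails.
(F) no recent notice — not satisfied.
(G) not employee-requested — not met.
(ii) = F OR F OR F OR F OR F OR F OR F = false.
(b): T AND F → false.
(c) no CBA — fails.
So (2) is not satisfied (F OR F OR F).
Overall = T AND F = false.

No — not required.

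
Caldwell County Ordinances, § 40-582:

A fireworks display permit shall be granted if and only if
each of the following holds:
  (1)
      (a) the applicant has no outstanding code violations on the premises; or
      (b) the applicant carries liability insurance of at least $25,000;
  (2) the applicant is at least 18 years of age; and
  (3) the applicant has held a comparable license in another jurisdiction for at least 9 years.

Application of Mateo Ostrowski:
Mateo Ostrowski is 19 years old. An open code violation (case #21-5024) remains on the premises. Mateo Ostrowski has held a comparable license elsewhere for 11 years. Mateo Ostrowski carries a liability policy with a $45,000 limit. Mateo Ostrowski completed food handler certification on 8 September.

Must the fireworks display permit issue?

Yes — granted.

(a) no code violations — not satisfied.
(b) insurance ≥ $25,000 — met.
(1): F OR T → true.
(2) age ≥ 18 — holds.
(3) prior license ≥ 9 yr — satisfied.
So Overall is satisfied (T AND T AND T).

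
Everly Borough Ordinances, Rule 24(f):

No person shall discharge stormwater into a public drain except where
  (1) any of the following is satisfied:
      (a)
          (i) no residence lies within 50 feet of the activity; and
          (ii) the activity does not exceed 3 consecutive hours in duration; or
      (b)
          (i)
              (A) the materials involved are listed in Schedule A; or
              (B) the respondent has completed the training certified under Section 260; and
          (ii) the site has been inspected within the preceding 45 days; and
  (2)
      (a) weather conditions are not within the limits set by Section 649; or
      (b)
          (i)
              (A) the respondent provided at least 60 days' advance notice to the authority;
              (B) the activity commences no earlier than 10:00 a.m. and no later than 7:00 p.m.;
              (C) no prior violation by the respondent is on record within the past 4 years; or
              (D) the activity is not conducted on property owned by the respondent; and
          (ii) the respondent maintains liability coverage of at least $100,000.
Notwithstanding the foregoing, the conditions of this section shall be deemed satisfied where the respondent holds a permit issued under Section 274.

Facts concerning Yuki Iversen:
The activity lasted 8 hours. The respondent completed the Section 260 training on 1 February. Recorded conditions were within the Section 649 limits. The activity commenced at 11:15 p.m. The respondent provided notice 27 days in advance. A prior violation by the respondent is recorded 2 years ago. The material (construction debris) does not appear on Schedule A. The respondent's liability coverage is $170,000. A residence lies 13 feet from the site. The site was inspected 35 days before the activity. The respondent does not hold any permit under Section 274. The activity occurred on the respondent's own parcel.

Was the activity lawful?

(i) no residence in 50 ft — not met.
(ii) ≤ 3 hrs duration — not satisfied.
(a): F AND F → false.
(A) Schedule A material — not met.
(B) training certified — met.
(i): F OR T → true.
(ii) site inspected — met.
So (b) is satisfied (T AND T).
(1): F OR T → true.
(a) not (weather ok) — not satisfied.
(A) ≥60 days' notice — not met.
(B) start within hours — not met.
(C) no prior violation — not satisfied.
(D) not (own property) — fails.
(i): F OR F OR F OR F → false.
(ii) coverage ≥ $100,000 — holds.
So (b) is not satisfied (F AND T).
(2) = F OR F = false.
So Overall is not satisfied (T AND F).
Exception (holds permit) — not satisfied.
Result: main false OR exception false → false.

No — unlawful.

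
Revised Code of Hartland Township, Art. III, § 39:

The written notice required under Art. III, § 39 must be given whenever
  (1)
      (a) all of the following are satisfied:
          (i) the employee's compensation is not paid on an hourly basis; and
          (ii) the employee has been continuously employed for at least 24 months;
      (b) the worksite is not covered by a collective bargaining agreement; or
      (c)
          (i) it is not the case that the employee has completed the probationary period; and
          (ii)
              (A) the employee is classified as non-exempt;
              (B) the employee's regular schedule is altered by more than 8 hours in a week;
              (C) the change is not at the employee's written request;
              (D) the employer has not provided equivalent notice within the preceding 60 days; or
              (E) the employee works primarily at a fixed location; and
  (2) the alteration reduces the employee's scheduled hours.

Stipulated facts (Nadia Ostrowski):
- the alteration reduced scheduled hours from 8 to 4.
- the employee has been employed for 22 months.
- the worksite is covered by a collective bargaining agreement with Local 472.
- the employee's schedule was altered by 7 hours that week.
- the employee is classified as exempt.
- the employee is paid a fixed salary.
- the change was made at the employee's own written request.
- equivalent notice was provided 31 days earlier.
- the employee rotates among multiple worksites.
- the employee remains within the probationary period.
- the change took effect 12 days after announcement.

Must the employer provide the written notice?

(i) not (hourly-paid) — satisfied.
(ii) tenure ≥ 24 mo. — not satisfied.
(a): T AND F → false.
(b) no CBA — fails.
(i) not (past probation) — met.
(A) non-exempt — fails.
(B) schedule shift > 8h — fails.
(C) not employee-requested — fails.
(D) no recent notice — fails.
(E) fixed location — not satisfied.
(ii) = F OR F OR F OR F OR F = false.
So (c) is not satisfied (T AND F).
So (1) is not satisfied (F OR F OR F).
(2) hours reduced — satisfied.
Overall = F AND T = false.

No — not required.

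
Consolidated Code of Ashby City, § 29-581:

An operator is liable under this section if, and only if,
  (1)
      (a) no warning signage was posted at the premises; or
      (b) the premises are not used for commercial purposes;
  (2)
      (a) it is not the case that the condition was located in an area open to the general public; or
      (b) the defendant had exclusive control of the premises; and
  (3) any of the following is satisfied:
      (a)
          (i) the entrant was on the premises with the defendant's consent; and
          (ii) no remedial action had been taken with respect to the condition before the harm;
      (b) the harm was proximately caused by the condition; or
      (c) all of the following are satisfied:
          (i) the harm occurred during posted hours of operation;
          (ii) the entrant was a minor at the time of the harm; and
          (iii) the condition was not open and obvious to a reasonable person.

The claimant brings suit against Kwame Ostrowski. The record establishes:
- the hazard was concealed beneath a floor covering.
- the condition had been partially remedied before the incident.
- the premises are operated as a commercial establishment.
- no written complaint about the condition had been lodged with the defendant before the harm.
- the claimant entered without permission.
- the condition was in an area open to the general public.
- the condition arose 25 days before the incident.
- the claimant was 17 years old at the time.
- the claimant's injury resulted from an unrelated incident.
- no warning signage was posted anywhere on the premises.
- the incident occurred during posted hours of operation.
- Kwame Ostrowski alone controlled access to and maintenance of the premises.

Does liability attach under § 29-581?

Yes — liable.

(a) no signage posted — holds.
(b) not (commercial use) — fails.
So (1) is satisfied (T OR F).
(a) not (public area) — not met.
(b) exclusive control — satisfied.
So (2) is satisfied (F OR T).
(i) consent to enter — not met.
(ii) no remedial action — not met.
So (a) is not satisfied (F AND F).
(b) proximate cause — not satisfied.
(i) during posted hours — met.
(ii) entrant a minor — satisfied.
(iii) not open/obvious — satisfied.
(c): T AND T AND T → true.
(3): F OR F OR T → true.
Overall = T AND T AND T = true.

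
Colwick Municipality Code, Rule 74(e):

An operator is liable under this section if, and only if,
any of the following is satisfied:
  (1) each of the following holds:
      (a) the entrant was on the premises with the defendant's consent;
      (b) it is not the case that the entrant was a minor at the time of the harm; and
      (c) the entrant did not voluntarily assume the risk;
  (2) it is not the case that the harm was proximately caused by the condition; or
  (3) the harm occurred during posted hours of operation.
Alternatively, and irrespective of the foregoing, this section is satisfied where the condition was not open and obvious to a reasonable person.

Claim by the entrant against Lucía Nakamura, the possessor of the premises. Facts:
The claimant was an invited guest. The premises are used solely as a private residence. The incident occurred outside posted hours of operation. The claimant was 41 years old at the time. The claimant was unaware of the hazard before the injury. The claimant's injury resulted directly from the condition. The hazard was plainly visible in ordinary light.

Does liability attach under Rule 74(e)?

(a) consent to enter — satisfied.
(b) not (entrant a minor) — holds.
(c) no assumed risk — holds.
So (1) is satisfied (T AND T AND T).
(2) not (proximate cause) — not met.
(3) during posted hours — not satisfied.
Overall: T OR F OR F → true.
Exception (not open/obvious) — not satisfied.
Result: main true OR exception false → true.

Yes — liable.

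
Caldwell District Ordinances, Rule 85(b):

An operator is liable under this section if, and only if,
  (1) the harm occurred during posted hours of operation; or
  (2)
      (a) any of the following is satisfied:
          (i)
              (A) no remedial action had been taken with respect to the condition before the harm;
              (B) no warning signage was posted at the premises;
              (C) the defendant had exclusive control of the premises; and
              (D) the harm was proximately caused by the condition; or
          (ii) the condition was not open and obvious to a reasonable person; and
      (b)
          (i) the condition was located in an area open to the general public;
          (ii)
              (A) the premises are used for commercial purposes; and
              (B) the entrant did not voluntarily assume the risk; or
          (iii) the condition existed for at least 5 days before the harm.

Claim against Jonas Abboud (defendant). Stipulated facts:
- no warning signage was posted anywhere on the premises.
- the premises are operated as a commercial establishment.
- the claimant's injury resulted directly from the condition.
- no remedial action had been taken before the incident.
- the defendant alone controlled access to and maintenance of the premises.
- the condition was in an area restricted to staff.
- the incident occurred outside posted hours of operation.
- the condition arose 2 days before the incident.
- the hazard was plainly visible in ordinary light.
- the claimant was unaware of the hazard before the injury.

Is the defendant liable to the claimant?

Yes — liable.

(1) during posted hours — fails.
(A) no remedial action — holds.
(B) no signage posted — met.
(C) exclusive control — satisfied.
(D) proximate cause — met.
(i): T AND T AND T AND T → true.
(ii) not open/obvious — not satisfied.
(a): T OR F → true.
(i) public area — not met.
(A) commercial use — met.
(B) no assumed risk — satisfied.
So (ii) is satisfied (T AND T).
(iii) condition ≥5 days old — fails.
(b): F OR T OR F → true.
So (2) is satisfied (T AND T).
Overall: F OR T → true.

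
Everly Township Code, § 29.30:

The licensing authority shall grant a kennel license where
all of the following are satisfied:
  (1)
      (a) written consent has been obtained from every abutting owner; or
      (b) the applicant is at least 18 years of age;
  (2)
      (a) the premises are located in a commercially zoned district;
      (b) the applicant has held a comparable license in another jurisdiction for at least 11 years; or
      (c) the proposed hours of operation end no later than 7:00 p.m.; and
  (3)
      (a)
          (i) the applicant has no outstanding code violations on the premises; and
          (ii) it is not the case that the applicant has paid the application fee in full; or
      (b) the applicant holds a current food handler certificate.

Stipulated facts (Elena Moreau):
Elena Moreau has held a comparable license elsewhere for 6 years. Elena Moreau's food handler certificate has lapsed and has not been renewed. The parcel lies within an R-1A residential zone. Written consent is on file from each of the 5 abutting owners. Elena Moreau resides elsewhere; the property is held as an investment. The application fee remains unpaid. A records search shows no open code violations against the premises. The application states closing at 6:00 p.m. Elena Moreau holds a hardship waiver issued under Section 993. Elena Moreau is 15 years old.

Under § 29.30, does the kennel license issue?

Yes — granted.

(a) all abutters consent — met.
(b) age ≥ 18 — not satisfied.
So (1) is satisfied (T OR F).
(a) commercially zoned — not satisfied.
(b) prior license ≥ 11 yr — fails.
(c) closes by 7 p.m. — met.
(2): F OR F OR T → true.
(i) no code violations — met.
(ii) not (fee paid) — satisfied.
(a): T AND T → true.
(b) food handler cert. — fails.
So (3) is satisfied (T OR F).
So Overall is satisfied (T AND T AND T).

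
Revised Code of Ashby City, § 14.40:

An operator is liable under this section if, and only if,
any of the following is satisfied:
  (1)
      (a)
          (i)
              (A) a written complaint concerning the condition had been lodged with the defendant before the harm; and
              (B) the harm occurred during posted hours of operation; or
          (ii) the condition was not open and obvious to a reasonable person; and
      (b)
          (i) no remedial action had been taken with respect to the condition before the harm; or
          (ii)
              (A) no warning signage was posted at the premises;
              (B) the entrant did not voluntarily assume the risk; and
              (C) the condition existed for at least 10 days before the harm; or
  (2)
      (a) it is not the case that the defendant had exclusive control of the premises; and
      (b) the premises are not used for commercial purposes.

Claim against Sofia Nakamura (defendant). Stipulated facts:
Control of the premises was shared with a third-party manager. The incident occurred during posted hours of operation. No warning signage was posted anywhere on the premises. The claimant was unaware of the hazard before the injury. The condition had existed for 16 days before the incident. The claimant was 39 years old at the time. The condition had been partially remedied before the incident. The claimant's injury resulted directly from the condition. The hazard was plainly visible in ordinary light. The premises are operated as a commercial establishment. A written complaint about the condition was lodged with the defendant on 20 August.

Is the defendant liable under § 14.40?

(A) complaint lodged — met.
(B) during posted hours — holds.
So (i) is satisfied (T AND T).
(ii) not open/obvious — fails.
So (a) is satisfied (T OR F).
(i) no remedial action — fails.
(A) no signage posted — satisfied.
(B) no assumed risk — holds.
(C) condition ≥10 days old — holds.
(ii): T AND T AND T → true.
(b) = F OR T = true.
(1) = T AND T = true.
(a) not (exclusive control) — satisfied.
(b) not (commercial use) — not met.
(2): T AND F → false.
Overall = T OR F = true.

Yes — liable.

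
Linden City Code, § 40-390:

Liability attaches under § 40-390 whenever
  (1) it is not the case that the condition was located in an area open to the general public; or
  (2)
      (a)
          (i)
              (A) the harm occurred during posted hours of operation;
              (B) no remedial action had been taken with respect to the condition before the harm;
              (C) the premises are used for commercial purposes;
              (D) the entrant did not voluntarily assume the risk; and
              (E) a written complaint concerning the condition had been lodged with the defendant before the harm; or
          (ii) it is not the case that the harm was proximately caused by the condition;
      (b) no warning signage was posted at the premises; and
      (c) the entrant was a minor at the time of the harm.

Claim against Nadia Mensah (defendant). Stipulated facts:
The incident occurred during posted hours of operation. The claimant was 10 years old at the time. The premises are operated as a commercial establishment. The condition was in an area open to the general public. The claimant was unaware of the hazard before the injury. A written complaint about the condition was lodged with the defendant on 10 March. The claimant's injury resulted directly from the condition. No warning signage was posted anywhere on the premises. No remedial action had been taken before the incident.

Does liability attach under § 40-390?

Yes — liable.

(1) not (public area) — fails.
(A) during posted hours — satisfied.
(B) no remedial action — met.
(C) commercial use — holds.
(D) no assumed risk — met.
(E) complaint lodged — holds.
(i) = T AND T AND T AND T AND T = true.
(ii) not (proximate cause) — fails.
(a) = T OR F = true.
(b) no signage posted — met.
(c) entrant a minor — holds.
So (2) is satisfied (T AND T AND T).
So Overall is satisfied (F OR T).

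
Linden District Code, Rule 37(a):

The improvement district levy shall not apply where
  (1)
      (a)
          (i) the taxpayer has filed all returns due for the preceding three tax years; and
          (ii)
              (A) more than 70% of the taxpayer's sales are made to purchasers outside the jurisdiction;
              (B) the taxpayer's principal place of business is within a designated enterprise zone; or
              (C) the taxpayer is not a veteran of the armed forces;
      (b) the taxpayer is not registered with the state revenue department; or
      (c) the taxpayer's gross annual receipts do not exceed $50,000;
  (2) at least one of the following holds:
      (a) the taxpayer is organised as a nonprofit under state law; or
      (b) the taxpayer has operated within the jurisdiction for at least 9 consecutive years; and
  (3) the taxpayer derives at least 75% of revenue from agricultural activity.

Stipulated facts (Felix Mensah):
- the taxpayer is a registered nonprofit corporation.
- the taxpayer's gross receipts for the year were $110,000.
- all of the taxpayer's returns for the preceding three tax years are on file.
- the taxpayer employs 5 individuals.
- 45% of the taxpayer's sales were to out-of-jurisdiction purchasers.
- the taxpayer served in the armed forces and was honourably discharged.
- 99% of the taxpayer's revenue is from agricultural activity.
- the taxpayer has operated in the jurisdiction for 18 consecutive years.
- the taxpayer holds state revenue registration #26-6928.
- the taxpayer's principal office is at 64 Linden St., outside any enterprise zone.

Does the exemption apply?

(i) returns current — satisfied.
(A) >70% out-of-jur. sales — not satisfied.
(B) in enterprise zone — not satisfied.
(C) not (veteran) — not satisfied.
(ii): F OR F OR F → false.
(a) = T AND F = false.
(b) not (state-registered) — fails.
(c) receipts ≤ $50,000 — not satisfied.
So (1) is not satisfied (F OR F OR F).
(a) nonprofit — holds.
(b) ≥ 9 yrs in jurisdiction — met.
(2) = T OR T = true.
(3) ≥75% agricultural — holds.
Overall = F AND T AND T = false.

No — not exempt.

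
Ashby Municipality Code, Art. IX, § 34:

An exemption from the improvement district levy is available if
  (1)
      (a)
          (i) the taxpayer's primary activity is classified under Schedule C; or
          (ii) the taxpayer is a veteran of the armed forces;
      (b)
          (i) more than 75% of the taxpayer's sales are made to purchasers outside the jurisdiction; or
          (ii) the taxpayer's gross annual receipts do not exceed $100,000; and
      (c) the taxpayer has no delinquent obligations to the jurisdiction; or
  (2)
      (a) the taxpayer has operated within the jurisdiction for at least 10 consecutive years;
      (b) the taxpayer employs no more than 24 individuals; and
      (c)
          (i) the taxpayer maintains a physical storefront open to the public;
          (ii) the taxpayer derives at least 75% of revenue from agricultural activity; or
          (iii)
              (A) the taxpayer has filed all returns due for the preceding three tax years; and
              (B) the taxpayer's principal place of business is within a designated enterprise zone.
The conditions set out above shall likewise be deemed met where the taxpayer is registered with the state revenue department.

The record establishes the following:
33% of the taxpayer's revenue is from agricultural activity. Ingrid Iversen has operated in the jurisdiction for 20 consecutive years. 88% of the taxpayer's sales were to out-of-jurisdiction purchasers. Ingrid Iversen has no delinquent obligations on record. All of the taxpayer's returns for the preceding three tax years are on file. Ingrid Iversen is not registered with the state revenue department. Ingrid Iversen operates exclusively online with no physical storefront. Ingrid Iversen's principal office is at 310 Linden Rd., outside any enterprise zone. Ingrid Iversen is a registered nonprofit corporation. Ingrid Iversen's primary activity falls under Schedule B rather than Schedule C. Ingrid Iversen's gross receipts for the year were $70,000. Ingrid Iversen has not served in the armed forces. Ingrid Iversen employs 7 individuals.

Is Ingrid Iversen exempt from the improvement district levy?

No — not exempt.

(i) Schedule C activity — fails.
(ii) veteran — not met.
(a) = F OR F = false.
(i) >75% out-of-jur. sales — holds.
(ii) receipts ≤ $100,000 — holds.
So (b) is satisfied (T OR T).
(c) no delinquency — satisfied.
So (1) is not satisfied (F AND T AND T).
(a) ≥ 10 yrs in jurisdiction — holds.
(b) ≤ 24 employees — satisfied.
(i) has storefront — not satisfied.
(ii) ≥75% agricultural — not satisfied.
(A) returns current — met.
(B) in enterprise zone — fails.
So (iii) is not satisfied (T AND F).
(c): F OR F OR F → false.
(2) = T AND T AND F = false.
Overall = F OR F = false.
Exception (state-registered) — not satisfied.
Result: main false OR exception false → false.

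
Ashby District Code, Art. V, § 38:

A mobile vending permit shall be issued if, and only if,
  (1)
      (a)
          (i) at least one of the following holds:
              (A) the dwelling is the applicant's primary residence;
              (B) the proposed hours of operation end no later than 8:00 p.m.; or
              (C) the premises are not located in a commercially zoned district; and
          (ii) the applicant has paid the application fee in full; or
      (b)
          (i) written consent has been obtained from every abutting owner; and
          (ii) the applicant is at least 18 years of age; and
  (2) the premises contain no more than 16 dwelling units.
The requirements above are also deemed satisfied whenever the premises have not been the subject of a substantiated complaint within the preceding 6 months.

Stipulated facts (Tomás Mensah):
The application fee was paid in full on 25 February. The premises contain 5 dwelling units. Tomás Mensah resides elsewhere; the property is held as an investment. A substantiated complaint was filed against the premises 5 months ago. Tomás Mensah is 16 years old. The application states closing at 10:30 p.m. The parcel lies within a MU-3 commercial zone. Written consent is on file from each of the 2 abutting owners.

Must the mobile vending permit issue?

No — denied.

(A) primary residence — not satisfied.
(B) closes by 8 p.m. — not satisfied.
(C) not (commercially zoned) — not met.
(i): F OR F OR F → false.
(ii) fee paid — met.
(a): F AND T → false.
(i) all abutters consent — met.
(ii) age ≥ 18 — fails.
So (b) is not satisfied (T AND F).
(1): F OR F → false.
(2) ≤ 16 units — satisfied.
Overall = F AND T = false.
Exception (no complaint in 6 mo.) — not satisfied.
Result: main false OR exception false → false.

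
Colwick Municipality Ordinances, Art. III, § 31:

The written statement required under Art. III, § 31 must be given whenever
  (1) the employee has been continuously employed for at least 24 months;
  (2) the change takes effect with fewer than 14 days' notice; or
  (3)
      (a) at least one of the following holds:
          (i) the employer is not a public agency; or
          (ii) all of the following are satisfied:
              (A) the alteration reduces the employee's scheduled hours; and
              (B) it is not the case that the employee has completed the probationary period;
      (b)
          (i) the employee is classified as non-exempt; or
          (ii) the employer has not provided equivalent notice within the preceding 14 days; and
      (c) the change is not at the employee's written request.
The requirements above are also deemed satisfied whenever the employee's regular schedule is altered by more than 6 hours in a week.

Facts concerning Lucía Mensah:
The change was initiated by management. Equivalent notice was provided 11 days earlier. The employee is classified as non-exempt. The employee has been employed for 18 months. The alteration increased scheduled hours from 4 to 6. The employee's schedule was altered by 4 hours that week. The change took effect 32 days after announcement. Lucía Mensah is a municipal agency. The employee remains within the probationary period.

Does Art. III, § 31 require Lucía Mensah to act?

(1) tenure ≥ 24 mo. — fails.
(2) < 14 days' notice — not satisfied.
(i) not (public agency) — not satisfied.
(A) hours reduced — not satisfied.
(B) not (past probation) — met.
(ii): F AND T → false.
(a) = F OR F = false.
(i) non-exempt — met.
(ii) no recent notice — not satisfied.
(b) = T OR F = true.
(c) not employee-requested — holds.
(3): F AND T AND T → false.
Overall = F OR F OR F = false.
Exception (schedule shift > 6h) — not satisfied.
Result: main false OR exception false → false.

No — not required.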